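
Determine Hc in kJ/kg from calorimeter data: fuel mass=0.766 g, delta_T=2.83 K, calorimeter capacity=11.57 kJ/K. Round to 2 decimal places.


Hc = C_cal * delta_T / m_fuel
Q_released = 11.57 * 2.83 = 32.7431 kJ
m_fuel = 0.766 g = 0.766/1000 kg = 0.000766 kg
Hc = 32.7431 / 0.000766 = 42745.56 kJ/kg


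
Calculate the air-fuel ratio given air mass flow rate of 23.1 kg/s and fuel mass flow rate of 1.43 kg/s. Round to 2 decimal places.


AFR = m_air / m_fuel
AFR = 23.1 / 1.43 = 16.15


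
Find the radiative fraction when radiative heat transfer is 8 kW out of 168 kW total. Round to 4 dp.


f_rad = Q_rad / Q_total
f_rad = 8 / 168 = 0.0476


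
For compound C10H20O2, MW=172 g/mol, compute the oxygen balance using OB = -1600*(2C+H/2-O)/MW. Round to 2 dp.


OB = -1600 * (2C + H/2 - O) / MW
Inner = 2*10 + 20/2 - 2 = 28.00
OB = -1600 * 28.00 / 172 = -260.47%


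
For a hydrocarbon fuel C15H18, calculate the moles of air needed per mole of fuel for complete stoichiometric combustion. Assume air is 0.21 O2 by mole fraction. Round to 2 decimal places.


Balanced combustion: C15H18 + 19.5 O2 -> 15 CO2 + 9 H2O
O2 needed = C + H/4 = 15 + 18/4 = 19.50 moles
Air moles = O2 / 0.21 = 19.50 / 0.21 = 92.86 moles air


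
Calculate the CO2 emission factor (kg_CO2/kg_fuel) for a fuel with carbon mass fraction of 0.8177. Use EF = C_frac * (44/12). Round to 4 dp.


EF = C_frac * (M_CO2 / M_C)
EF = 0.8177 * (44/12)
EF = 0.8177 * 3.666667 = 2.9982 kg_CO2/kg_fuel


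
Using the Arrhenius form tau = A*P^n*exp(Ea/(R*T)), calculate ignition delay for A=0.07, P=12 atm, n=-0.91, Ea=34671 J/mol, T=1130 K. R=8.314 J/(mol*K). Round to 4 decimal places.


tau = A * P^n * exp(Ea/(R*T))
P^n = 12^(-0.91) = 0.10421856
Ea/(R*T) = 34671/(8.314*1130) = 3.690438
exp(Ea/(R*T)) = 40.062387
tau = 0.07 * 0.10421856 * 40.062387 = 0.2923 ms


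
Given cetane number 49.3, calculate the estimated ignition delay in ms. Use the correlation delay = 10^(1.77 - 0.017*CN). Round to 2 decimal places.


delay = 10^(1.77 - 0.017*CN)
Exponent = 1.77 - 0.017*49.3 = 0.9319
delay = 10^0.9319 = 8.55 ms


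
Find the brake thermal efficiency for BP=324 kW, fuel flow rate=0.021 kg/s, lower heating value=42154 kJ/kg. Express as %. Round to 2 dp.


eta_BTE = (BP / (mf * LHV)) * 100
Denominator = 0.021 * 42154 = 885.2340 kW
eta_BTE = (324 / 885.2340) * 100 = 36.60%


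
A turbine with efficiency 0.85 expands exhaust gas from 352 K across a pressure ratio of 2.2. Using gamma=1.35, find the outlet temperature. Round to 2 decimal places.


T_out = T_in * (1 - eta * (1 - PR^(-(gamma-1)/gamma)))
Exponent = -(1.35-1)/1.35 = -0.25925926
PR^exp = 2.2^(-0.25925926) = 0.81512413
Factor = 1 - 0.85*(1 - 0.81512413) = 0.84285551
T_out = 352 * 0.84285551 = 296.69 K


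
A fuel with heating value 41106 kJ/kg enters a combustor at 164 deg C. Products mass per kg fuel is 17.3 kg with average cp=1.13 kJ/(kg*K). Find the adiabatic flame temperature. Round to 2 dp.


T_ad = T_in + Hc / (m_p * cp)
Denominator = 17.3 * 1.13 = 19.5490
Temperature rise = 41106 / 19.5490 = 2102.72 K
T_ad = 164 + 2102.72 = 2266.72 deg C


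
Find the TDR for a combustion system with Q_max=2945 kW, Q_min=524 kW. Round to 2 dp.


TDR = Q_max / Q_min
TDR = 2945 / 524 = 5.62


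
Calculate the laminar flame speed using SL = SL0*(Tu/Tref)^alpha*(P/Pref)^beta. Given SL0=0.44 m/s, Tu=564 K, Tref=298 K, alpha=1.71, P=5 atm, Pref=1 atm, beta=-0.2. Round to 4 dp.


SL = SL0 * (Tu/Tref)^alpha * (P/Pref)^beta
T ratio = 564/298 = 1.89261745
(T ratio)^alpha = 1.89261745^1.71 = 2.976991
(P/Pref)^beta = 5^(-0.2) = 0.724780
SL = 0.44 * 2.976991 * 0.724780 = 0.9494 m/s


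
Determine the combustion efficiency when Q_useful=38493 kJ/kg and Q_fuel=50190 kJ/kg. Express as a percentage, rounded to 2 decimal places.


Efficiency = (Q_useful / Q_fuel) * 100
Efficiency = (38493 / 50190) * 100
Efficiency = 0.7669 * 100 = 76.69%


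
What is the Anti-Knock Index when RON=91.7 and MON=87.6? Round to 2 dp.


AKI = (RON + MON) / 2
AKI = (91.7 + 87.6) / 2
AKI = 179.3 / 2 = 89.65


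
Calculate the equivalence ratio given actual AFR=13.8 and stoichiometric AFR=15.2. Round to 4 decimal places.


phi = AFR_stoich / AFR_actual
phi = 15.2 / 13.8 = 1.1014


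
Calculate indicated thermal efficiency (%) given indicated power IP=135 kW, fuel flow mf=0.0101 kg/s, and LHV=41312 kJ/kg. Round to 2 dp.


eta_ith = (IP / (mf * LHV)) * 100
Denominator = 0.0101 * 41312 = 417.2512 kW
eta_ith = (135 / 417.2512) * 100 = 32.35%


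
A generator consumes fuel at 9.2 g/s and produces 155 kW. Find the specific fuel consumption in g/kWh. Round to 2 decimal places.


SFC = (mf / BP) * 3600
Rate = 9.2 / 155 = 0.059355 g/(s*kW)
SFC = 0.059355 * 3600 = 213.68 g/kWh


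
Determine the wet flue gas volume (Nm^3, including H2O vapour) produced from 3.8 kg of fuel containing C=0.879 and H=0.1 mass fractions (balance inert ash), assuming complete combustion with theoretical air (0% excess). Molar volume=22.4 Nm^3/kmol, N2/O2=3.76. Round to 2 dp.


Per kg fuel: CO2 = (C/12 kmol)*22.4 = (0.879/12)*22.4 = 1.64080 Nm^3
Per kg fuel: H2O = (H/2 kmol)*22.4 = (0.1/2)*22.4 = 1.12000 Nm^3
O2 needed per kg fuel = C/12 + H/4 = 0.879/12 + 0.1/4 = 0.09825000 kmol
Per kg fuel: N2 = O2*3.76*22.4 = 0.09825000*3.76*22.4 = 8.27501 Nm^3
Total per kg = 1.64080 + 1.12000 + 8.27501 = 11.03581 Nm^3
Total = 11.03581 * 3.8 = 41.94 Nm^3


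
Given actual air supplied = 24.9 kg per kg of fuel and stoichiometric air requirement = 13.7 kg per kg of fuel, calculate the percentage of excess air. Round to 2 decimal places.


Excess air = actual - stoichiometric = 24.9 - 13.7 = 11.20 kg/kg fuel
Excess air % = (excess / stoich) * 100 = (11.20 / 13.7) * 100 = 81.75%


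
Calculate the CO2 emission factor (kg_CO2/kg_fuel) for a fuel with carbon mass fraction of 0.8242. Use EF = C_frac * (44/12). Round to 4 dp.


EF = C_frac * (M_CO2 / M_C)
EF = 0.8242 * (44/12)
EF = 0.8242 * 3.666667 = 3.0221 kg_CO2/kg_fuel


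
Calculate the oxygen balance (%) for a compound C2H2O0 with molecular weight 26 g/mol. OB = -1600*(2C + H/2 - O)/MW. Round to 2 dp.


OB = -1600 * (2C + H/2 - O) / MW
Inner = 2*2 + 2/2 - 0 = 5.00
OB = -1600 * 5.00 / 26 = -307.69%


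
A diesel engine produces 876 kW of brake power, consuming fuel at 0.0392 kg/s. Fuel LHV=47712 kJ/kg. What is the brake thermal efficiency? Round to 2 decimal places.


eta_BTE = (BP / (mf * LHV)) * 100
Denominator = 0.0392 * 47712 = 1870.3104 kW
eta_BTE = (876 / 1870.3104) * 100 = 46.84%


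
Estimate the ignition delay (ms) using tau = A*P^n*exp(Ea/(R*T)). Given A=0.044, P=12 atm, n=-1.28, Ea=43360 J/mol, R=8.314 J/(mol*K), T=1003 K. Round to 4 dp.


tau = A * P^n * exp(Ea/(R*T))
P^n = 12^(-1.28) = 0.04155737
Ea/(R*T) = 43360/(8.314*1003) = 5.199700
exp(Ea/(R*T)) = 181.217940
tau = 0.044 * 0.04155737 * 181.217940 = 0.3314 ms


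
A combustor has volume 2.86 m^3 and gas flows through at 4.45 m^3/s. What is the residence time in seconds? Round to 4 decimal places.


tau = V / Q_flow
tau = 2.86 / 4.45 = 0.6427 s


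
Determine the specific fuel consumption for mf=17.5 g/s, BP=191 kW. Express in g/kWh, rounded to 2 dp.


SFC = (mf / BP) * 3600
Rate = 17.5 / 191 = 0.091623 g/(s*kW)
SFC = 0.091623 * 3600 = 329.84 g/kWh


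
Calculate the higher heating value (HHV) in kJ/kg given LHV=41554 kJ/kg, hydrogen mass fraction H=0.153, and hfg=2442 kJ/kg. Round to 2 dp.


HHV = LHV + hfg * 9 * H
Water addition = 2442 * 9 * 0.153 = 3362.634 kJ/kg
HHV = 41554 + 3362.634 = 44916.63 kJ/kg


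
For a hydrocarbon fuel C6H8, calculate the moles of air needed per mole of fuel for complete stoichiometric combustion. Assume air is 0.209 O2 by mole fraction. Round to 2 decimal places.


Balanced combustion: C6H8 + 8 O2 -> 6 CO2 + 4 H2O
O2 needed = C + H/4 = 6 + 8/4 = 8.00 moles
Air moles = O2 / 0.209 = 8.00 / 0.209 = 38.28 moles air


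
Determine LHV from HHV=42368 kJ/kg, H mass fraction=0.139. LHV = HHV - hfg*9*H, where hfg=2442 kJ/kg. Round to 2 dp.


LHV = HHV - hfg * 9 * H
Water correction = 2442 * 9 * 0.139 = 3054.942 kJ/kg
LHV = 42368 - 3054.942 = 39313.06 kJ/kg


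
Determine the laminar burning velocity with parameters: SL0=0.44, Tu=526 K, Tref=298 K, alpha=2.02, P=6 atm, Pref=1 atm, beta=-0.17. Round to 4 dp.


SL = SL0 * (Tu/Tref)^alpha * (P/Pref)^beta
T ratio = 526/298 = 1.76510067
(T ratio)^alpha = 1.76510067^2.02 = 3.151188
(P/Pref)^beta = 6^(-0.17) = 0.737419
SL = 0.44 * 3.151188 * 0.737419 = 1.0224 m/s


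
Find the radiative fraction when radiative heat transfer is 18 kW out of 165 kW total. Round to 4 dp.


f_rad = Q_rad / Q_total
f_rad = 18 / 165 = 0.1091


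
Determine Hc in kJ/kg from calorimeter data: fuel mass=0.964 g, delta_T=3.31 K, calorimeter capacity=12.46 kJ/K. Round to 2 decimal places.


Hc = C_cal * delta_T / m_fuel
Q_released = 12.46 * 3.31 = 41.2426 kJ
m_fuel = 0.964 g = 0.964/1000 kg = 0.000964 kg
Hc = 41.2426 / 0.000964 = 42782.78 kJ/kg


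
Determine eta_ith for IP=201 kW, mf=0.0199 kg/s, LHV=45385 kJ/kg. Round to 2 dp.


eta_ith = (IP / (mf * LHV)) * 100
Denominator = 0.0199 * 45385 = 903.1615 kW
eta_ith = (201 / 903.1615) * 100 = 22.26%


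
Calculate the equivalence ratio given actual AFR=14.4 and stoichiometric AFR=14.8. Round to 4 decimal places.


phi = AFR_stoich / AFR_actual
phi = 14.8 / 14.4 = 1.0278


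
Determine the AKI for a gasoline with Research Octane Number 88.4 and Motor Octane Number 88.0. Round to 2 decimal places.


AKI = (RON + MON) / 2
AKI = (88.4 + 88.0) / 2
AKI = 176.4 / 2 = 88.20


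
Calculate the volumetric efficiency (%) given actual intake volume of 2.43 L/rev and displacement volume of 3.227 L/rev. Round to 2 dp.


eta_v = (V_actual / V_disp) * 100
Ratio = 2.43 / 3.227 = 0.7530
eta_v = 0.7530 * 100 = 75.30%


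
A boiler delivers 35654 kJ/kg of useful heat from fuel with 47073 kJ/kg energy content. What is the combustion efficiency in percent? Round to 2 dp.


Efficiency = (Q_useful / Q_fuel) * 100
Efficiency = (35654 / 47073) * 100
Efficiency = 0.7574 * 100 = 75.74%


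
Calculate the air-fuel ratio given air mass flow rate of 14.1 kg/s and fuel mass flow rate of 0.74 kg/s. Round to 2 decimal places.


AFR = m_air / m_fuel
AFR = 14.1 / 0.74 = 19.05


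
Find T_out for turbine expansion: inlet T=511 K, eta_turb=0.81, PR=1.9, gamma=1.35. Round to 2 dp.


T_out = T_in * (1 - eta * (1 - PR^(-(gamma-1)/gamma)))
Exponent = -(1.35-1)/1.35 = -0.25925926
PR^exp = 1.9^(-0.25925926) = 0.84670193
Factor = 1 - 0.81*(1 - 0.84670193) = 0.87582856
T_out = 511 * 0.87582856 = 447.55 K


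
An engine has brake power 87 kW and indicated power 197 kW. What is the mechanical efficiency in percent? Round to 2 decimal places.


eta_mech = (BP / IP) * 100
Ratio = 87 / 197 = 0.4416
eta_mech = 0.4416 * 100 = 44.16%


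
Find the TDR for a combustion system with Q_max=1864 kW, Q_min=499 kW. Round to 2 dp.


TDR = Q_max / Q_min
TDR = 1864 / 499 = 3.74


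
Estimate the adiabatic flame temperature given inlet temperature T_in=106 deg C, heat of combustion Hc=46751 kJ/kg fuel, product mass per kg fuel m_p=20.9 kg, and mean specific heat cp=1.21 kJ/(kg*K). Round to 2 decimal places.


T_ad = T_in + Hc / (m_p * cp)
Denominator = 20.9 * 1.21 = 25.2890
Temperature rise = 46751 / 25.2890 = 1848.67 K
T_ad = 106 + 1848.67 = 1954.67 deg C


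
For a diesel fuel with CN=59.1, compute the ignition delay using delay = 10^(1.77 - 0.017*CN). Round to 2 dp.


delay = 10^(1.77 - 0.017*CN)
Exponent = 1.77 - 0.017*59.1 = 0.7653
delay = 10^0.7653 = 5.83 ms


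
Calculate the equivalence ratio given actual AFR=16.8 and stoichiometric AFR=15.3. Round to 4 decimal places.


phi = AFR_stoich / AFR_actual
phi = 15.3 / 16.8 = 0.9107


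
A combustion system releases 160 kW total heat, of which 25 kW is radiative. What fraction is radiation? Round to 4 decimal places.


f_rad = Q_rad / Q_total
f_rad = 25 / 160 = 0.1563


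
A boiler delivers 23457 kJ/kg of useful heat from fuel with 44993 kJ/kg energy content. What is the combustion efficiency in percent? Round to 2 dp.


Efficiency = (Q_useful / Q_fuel) * 100
Efficiency = (23457 / 44993) * 100
Efficiency = 0.5213 * 100 = 52.13%


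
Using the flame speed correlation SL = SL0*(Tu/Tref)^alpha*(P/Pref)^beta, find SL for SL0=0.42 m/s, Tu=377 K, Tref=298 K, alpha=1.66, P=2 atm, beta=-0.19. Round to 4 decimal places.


SL = SL0 * (Tu/Tref)^alpha * (P/Pref)^beta
T ratio = 377/298 = 1.26510067
(T ratio)^alpha = 1.26510067^1.66 = 1.477501
(P/Pref)^beta = 2^(-0.19) = 0.876606
SL = 0.42 * 1.477501 * 0.876606 = 0.5440 m/s


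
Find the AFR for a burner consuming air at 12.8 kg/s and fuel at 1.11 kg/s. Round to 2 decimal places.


AFR = m_air / m_fuel
AFR = 12.8 / 1.11 = 11.53


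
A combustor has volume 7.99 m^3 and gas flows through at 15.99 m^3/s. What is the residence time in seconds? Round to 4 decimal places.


tau = V / Q_flow
tau = 7.99 / 15.99 = 0.4997 s


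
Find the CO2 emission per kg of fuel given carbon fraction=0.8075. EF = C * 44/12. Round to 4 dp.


EF = C_frac * (M_CO2 / M_C)
EF = 0.8075 * (44/12)
EF = 0.8075 * 3.666667 = 2.9608 kg_CO2/kg_fuel


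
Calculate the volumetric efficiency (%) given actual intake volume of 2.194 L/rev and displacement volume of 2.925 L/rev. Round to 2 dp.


eta_v = (V_actual / V_disp) * 100
Ratio = 2.194 / 2.925 = 0.7501
eta_v = 0.7501 * 100 = 75.01%


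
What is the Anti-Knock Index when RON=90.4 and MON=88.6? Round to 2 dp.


AKI = (RON + MON) / 2
AKI = (90.4 + 88.6) / 2
AKI = 179.0 / 2 = 89.50


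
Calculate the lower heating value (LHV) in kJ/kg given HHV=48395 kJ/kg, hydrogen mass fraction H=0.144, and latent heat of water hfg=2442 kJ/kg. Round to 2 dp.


LHV = HHV - hfg * 9 * H
Water correction = 2442 * 9 * 0.144 = 3164.832 kJ/kg
LHV = 48395 - 3164.832 = 45230.17 kJ/kg


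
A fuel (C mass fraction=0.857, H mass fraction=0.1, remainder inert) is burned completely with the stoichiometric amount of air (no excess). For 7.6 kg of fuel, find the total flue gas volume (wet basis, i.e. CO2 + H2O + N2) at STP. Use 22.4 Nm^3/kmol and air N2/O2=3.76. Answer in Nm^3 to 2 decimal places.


Per kg fuel: CO2 = (C/12 kmol)*22.4 = (0.857/12)*22.4 = 1.59973 Nm^3
Per kg fuel: H2O = (H/2 kmol)*22.4 = (0.1/2)*22.4 = 1.12000 Nm^3
O2 needed per kg fuel = C/12 + H/4 = 0.857/12 + 0.1/4 = 0.09641667 kmol
Per kg fuel: N2 = O2*3.76*22.4 = 0.09641667*3.76*22.4 = 8.12060 Nm^3
Total per kg = 1.59973 + 1.12000 + 8.12060 = 10.84033 Nm^3
Total = 10.84033 * 7.6 = 82.39 Nm^3


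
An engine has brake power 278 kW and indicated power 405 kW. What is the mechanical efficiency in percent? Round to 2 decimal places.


eta_mech = (BP / IP) * 100
Ratio = 278 / 405 = 0.6864
eta_mech = 0.6864 * 100 = 68.64%


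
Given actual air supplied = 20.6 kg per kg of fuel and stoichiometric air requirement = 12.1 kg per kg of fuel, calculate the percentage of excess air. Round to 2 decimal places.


Excess air = actual - stoichiometric = 20.6 - 12.1 = 8.50 kg/kg fuel
Excess air % = (excess / stoich) * 100 = (8.50 / 12.1) * 100 = 70.25%


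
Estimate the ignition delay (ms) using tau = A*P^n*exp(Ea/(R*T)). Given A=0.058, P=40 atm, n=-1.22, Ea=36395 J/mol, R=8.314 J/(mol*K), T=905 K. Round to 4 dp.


tau = A * P^n * exp(Ea/(R*T))
P^n = 40^(-1.22) = 0.01110419
Ea/(R*T) = 36395/(8.314*905) = 4.837078
exp(Ea/(R*T)) = 126.100395
tau = 0.058 * 0.01110419 * 126.100395 = 0.0812 ms


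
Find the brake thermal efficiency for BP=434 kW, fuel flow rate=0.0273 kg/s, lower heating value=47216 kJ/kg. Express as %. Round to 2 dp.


eta_BTE = (BP / (mf * LHV)) * 100
Denominator = 0.0273 * 47216 = 1288.9968 kW
eta_BTE = (434 / 1288.9968) * 100 = 33.67%


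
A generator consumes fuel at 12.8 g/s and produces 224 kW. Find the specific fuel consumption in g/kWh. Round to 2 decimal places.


SFC = (mf / BP) * 3600
Rate = 12.8 / 224 = 0.057143 g/(s*kW)
SFC = 0.057143 * 3600 = 205.71 g/kWh


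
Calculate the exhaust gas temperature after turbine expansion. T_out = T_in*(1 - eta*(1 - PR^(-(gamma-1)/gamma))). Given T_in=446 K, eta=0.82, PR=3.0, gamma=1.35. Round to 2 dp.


T_out = T_in * (1 - eta * (1 - PR^(-(gamma-1)/gamma)))
Exponent = -(1.35-1)/1.35 = -0.25925926
PR^exp = 3.0^(-0.25925926) = 0.75214556
Factor = 1 - 0.82*(1 - 0.75214556) = 0.79675936
T_out = 446 * 0.79675936 = 355.35 K


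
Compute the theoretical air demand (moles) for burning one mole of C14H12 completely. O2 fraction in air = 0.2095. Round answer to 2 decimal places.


Balanced combustion: C14H12 + 17 O2 -> 14 CO2 + 6 H2O
O2 needed = C + H/4 = 14 + 12/4 = 17.00 moles
Air moles = O2 / 0.2095 = 17.00 / 0.2095 = 81.15 moles air


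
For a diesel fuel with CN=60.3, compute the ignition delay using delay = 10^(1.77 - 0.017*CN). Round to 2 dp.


delay = 10^(1.77 - 0.017*CN)
Exponent = 1.77 - 0.017*60.3 = 0.7449
delay = 10^0.7449 = 5.56 ms


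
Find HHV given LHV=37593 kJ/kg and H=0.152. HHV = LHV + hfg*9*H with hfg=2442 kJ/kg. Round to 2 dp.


HHV = LHV + hfg * 9 * H
Water addition = 2442 * 9 * 0.152 = 3340.656 kJ/kg
HHV = 37593 + 3340.656 = 40933.66 kJ/kg


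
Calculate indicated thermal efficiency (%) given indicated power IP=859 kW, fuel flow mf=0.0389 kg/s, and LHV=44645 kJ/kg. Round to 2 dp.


eta_ith = (IP / (mf * LHV)) * 100
Denominator = 0.0389 * 44645 = 1736.6905 kW
eta_ith = (859 / 1736.6905) * 100 = 49.46%


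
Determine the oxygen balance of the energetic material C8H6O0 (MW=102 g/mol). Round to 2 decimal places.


OB = -1600 * (2C + H/2 - O) / MW
Inner = 2*8 + 6/2 - 0 = 19.00
OB = -1600 * 19.00 / 102 = -298.04%


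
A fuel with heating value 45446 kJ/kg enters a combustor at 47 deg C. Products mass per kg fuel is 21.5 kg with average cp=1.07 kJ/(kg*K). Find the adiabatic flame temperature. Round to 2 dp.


T_ad = T_in + Hc / (m_p * cp)
Denominator = 21.5 * 1.07 = 23.0050
Temperature rise = 45446 / 23.0050 = 1975.48 K
T_ad = 47 + 1975.48 = 2022.48 deg C


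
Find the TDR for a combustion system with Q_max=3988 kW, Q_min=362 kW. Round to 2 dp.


TDR = Q_max / Q_min
TDR = 3988 / 362 = 11.02


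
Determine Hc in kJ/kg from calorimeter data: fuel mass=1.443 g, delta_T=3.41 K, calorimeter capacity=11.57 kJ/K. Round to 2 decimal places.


Hc = C_cal * delta_T / m_fuel
Q_released = 11.57 * 3.41 = 39.4537 kJ
m_fuel = 1.443 g = 1.443/1000 kg = 0.001443 kg
Hc = 39.4537 / 0.001443 = 27341.44 kJ/kg


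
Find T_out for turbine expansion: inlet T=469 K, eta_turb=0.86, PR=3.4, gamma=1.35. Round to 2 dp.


T_out = T_in * (1 - eta * (1 - PR^(-(gamma-1)/gamma)))
Exponent = -(1.35-1)/1.35 = -0.25925926
PR^exp = 3.4^(-0.25925926) = 0.72813041
Factor = 1 - 0.86*(1 - 0.72813041) = 0.76619215
T_out = 469 * 0.76619215 = 359.34 K


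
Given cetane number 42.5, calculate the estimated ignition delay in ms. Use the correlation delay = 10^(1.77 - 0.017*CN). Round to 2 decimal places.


delay = 10^(1.77 - 0.017*CN)
Exponent = 1.77 - 0.017*42.5 = 1.0475
delay = 10^1.0475 = 11.16 ms


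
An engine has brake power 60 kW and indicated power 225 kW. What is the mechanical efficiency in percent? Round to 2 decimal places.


eta_mech = (BP / IP) * 100
Ratio = 60 / 225 = 0.2667
eta_mech = 0.2667 * 100 = 26.67%


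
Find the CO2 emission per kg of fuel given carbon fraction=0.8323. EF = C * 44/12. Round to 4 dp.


EF = C_frac * (M_CO2 / M_C)
EF = 0.8323 * (44/12)
EF = 0.8323 * 3.666667 = 3.0518 kg_CO2/kg_fuel


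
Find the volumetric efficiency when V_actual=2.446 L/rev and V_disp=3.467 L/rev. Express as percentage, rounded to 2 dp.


eta_v = (V_actual / V_disp) * 100
Ratio = 2.446 / 3.467 = 0.7055
eta_v = 0.7055 * 100 = 70.55%


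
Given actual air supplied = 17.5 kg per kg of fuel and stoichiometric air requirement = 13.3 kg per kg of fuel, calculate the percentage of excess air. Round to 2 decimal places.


Excess air = actual - stoichiometric = 17.5 - 13.3 = 4.20 kg/kg fuel
Excess air % = (excess / stoich) * 100 = (4.20 / 13.3) * 100 = 31.58%


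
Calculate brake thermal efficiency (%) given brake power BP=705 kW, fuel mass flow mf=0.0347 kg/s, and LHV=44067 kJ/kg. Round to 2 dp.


eta_BTE = (BP / (mf * LHV)) * 100
Denominator = 0.0347 * 44067 = 1529.1249 kW
eta_BTE = (705 / 1529.1249) * 100 = 46.10%


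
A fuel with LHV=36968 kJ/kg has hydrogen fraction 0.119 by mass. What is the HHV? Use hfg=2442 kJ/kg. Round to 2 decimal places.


HHV = LHV + hfg * 9 * H
Water addition = 2442 * 9 * 0.119 = 2615.382 kJ/kg
HHV = 36968 + 2615.382 = 39583.38 kJ/kg


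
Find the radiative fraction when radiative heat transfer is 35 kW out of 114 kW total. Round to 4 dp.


f_rad = Q_rad / Q_total
f_rad = 35 / 114 = 0.3070


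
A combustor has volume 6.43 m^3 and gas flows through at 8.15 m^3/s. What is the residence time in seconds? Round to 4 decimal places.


tau = V / Q_flow
tau = 6.43 / 8.15 = 0.7890 s


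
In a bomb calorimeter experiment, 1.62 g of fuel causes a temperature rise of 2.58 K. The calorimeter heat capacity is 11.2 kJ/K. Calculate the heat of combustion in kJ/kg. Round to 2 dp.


Hc = C_cal * delta_T / m_fuel
Q_released = 11.2 * 2.58 = 28.8960 kJ
m_fuel = 1.62 g = 1.62/1000 kg = 0.001620 kg
Hc = 28.8960 / 0.001620 = 17837.04 kJ/kg


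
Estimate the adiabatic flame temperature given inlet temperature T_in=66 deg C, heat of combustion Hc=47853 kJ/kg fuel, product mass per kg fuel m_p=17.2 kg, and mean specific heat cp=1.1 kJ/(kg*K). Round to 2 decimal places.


T_ad = T_in + Hc / (m_p * cp)
Denominator = 17.2 * 1.1 = 18.9200
Temperature rise = 47853 / 18.9200 = 2529.23 K
T_ad = 66 + 2529.23 = 2595.23 deg C


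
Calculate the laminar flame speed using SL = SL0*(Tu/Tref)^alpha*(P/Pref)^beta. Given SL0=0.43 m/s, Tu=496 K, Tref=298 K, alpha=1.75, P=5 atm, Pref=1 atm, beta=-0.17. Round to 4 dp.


SL = SL0 * (Tu/Tref)^alpha * (P/Pref)^beta
T ratio = 496/298 = 1.66442953
(T ratio)^alpha = 1.66442953^1.75 = 2.439015
(P/Pref)^beta = 5^(-0.17) = 0.760633
SL = 0.43 * 2.439015 * 0.760633 = 0.7977 m/s


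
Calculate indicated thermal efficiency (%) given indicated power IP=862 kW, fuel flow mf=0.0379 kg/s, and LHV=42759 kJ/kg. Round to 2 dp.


eta_ith = (IP / (mf * LHV)) * 100
Denominator = 0.0379 * 42759 = 1620.5661 kW
eta_ith = (862 / 1620.5661) * 100 = 53.19%


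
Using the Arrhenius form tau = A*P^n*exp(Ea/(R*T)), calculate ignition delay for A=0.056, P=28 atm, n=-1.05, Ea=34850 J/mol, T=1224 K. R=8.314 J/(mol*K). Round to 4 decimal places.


tau = A * P^n * exp(Ea/(R*T))
P^n = 28^(-1.05) = 0.03023320
Ea/(R*T) = 34850/(8.314*1224) = 3.424612
exp(Ea/(R*T)) = 30.710720
tau = 0.056 * 0.03023320 * 30.710720 = 0.0520 ms


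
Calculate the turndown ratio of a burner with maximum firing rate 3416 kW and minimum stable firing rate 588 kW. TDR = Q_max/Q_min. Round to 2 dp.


TDR = Q_max / Q_min
TDR = 3416 / 588 = 5.81


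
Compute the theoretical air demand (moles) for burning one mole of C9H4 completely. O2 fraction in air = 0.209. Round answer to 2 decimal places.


Balanced combustion: C9H4 + 10 O2 -> 9 CO2 + 2 H2O
O2 needed = C + H/4 = 9 + 4/4 = 10.00 moles
Air moles = O2 / 0.209 = 10.00 / 0.209 = 47.85 moles air


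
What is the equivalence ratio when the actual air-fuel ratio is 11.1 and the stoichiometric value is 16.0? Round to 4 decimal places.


phi = AFR_stoich / AFR_actual
phi = 16.0 / 11.1 = 1.4414


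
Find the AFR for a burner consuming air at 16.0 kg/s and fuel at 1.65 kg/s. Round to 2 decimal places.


AFR = m_air / m_fuel
AFR = 16.0 / 1.65 = 9.70


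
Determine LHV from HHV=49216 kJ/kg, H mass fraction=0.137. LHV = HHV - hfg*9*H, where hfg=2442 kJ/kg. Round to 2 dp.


LHV = HHV - hfg * 9 * H
Water correction = 2442 * 9 * 0.137 = 3010.986 kJ/kg
LHV = 49216 - 3010.986 = 46205.01 kJ/kg


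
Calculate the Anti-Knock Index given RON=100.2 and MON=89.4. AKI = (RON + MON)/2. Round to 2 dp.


AKI = (RON + MON) / 2
AKI = (100.2 + 89.4) / 2
AKI = 189.6 / 2 = 94.80


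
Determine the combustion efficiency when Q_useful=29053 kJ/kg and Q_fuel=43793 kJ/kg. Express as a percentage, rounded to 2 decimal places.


Efficiency = (Q_useful / Q_fuel) * 100
Efficiency = (29053 / 43793) * 100
Efficiency = 0.6634 * 100 = 66.34%


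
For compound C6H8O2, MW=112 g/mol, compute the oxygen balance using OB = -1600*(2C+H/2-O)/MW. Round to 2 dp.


OB = -1600 * (2C + H/2 - O) / MW
Inner = 2*6 + 8/2 - 2 = 14.00
OB = -1600 * 14.00 / 112 = -200.00%


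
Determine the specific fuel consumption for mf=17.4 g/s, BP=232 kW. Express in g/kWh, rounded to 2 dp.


SFC = (mf / BP) * 3600
Rate = 17.4 / 232 = 0.075000 g/(s*kW)
SFC = 0.075000 * 3600 = 270.00 g/kWh


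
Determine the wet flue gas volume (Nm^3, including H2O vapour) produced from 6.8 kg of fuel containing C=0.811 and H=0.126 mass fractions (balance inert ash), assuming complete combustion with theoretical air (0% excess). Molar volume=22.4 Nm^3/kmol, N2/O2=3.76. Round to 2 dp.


Per kg fuel: CO2 = (C/12 kmol)*22.4 = (0.811/12)*22.4 = 1.51387 Nm^3
Per kg fuel: H2O = (H/2 kmol)*22.4 = (0.126/2)*22.4 = 1.41120 Nm^3
O2 needed per kg fuel = C/12 + H/4 = 0.811/12 + 0.126/4 = 0.09908333 kmol
Per kg fuel: N2 = O2*3.76*22.4 = 0.09908333*3.76*22.4 = 8.34519 Nm^3
Total per kg = 1.51387 + 1.41120 + 8.34519 = 11.27026 Nm^3
Total = 11.27026 * 6.8 = 76.64 Nm^3


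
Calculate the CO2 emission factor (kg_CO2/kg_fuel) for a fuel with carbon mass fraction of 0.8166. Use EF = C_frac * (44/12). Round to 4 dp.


EF = C_frac * (M_CO2 / M_C)
EF = 0.8166 * (44/12)
EF = 0.8166 * 3.666667 = 2.9942 kg_CO2/kg_fuel


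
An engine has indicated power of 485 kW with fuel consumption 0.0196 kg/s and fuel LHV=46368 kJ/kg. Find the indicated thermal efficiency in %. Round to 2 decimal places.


eta_ith = (IP / (mf * LHV)) * 100
Denominator = 0.0196 * 46368 = 908.8128 kW
eta_ith = (485 / 908.8128) * 100 = 53.37%


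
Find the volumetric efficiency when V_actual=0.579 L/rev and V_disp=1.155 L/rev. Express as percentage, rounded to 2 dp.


eta_v = (V_actual / V_disp) * 100
Ratio = 0.579 / 1.155 = 0.5013
eta_v = 0.5013 * 100 = 50.13%


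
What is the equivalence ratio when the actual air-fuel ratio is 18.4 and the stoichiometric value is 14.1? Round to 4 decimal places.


phi = AFR_stoich / AFR_actual
phi = 14.1 / 18.4 = 0.7663


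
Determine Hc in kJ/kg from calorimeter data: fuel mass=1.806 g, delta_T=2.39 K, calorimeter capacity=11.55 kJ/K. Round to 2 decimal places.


Hc = C_cal * delta_T / m_fuel
Q_released = 11.55 * 2.39 = 27.6045 kJ
m_fuel = 1.806 g = 1.806/1000 kg = 0.001806 kg
Hc = 27.6045 / 0.001806 = 15284.88 kJ/kg


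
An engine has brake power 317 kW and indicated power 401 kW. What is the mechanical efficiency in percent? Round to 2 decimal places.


eta_mech = (BP / IP) * 100
Ratio = 317 / 401 = 0.7905
eta_mech = 0.7905 * 100 = 79.05%


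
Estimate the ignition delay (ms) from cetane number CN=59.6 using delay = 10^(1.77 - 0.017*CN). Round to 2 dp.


delay = 10^(1.77 - 0.017*CN)
Exponent = 1.77 - 0.017*59.6 = 0.7568
delay = 10^0.7568 = 5.71 ms


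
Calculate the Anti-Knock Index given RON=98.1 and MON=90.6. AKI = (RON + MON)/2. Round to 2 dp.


AKI = (RON + MON) / 2
AKI = (98.1 + 90.6) / 2
AKI = 188.7 / 2 = 94.35


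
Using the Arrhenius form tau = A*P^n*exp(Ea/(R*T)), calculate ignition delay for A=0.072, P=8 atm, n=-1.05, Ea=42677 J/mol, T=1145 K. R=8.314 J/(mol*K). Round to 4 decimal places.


tau = A * P^n * exp(Ea/(R*T))
P^n = 8^(-1.05) = 0.11265631
Ea/(R*T) = 42677/(8.314*1145) = 4.483099
exp(Ea/(R*T)) = 88.508579
tau = 0.072 * 0.11265631 * 88.508579 = 0.7179 ms


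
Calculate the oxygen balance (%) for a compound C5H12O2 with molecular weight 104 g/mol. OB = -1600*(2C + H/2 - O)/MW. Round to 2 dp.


OB = -1600 * (2C + H/2 - O) / MW
Inner = 2*5 + 12/2 - 2 = 14.00
OB = -1600 * 14.00 / 104 = -215.38%


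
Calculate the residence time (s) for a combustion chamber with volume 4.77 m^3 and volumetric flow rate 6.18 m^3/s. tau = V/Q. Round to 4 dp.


tau = V / Q_flow
tau = 4.77 / 6.18 = 0.7718 s


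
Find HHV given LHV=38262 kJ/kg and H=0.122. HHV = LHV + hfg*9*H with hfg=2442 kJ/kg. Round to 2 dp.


HHV = LHV + hfg * 9 * H
Water addition = 2442 * 9 * 0.122 = 2681.316 kJ/kg
HHV = 38262 + 2681.316 = 40943.32 kJ/kg


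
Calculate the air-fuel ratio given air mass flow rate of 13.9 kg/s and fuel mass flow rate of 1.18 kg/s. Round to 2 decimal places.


AFR = m_air / m_fuel
AFR = 13.9 / 1.18 = 11.78


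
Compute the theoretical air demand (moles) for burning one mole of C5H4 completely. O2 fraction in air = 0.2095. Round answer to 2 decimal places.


Balanced combustion: C5H4 + 6 O2 -> 5 CO2 + 2 H2O
O2 needed = C + H/4 = 5 + 4/4 = 6.00 moles
Air moles = O2 / 0.2095 = 6.00 / 0.2095 = 28.64 moles air


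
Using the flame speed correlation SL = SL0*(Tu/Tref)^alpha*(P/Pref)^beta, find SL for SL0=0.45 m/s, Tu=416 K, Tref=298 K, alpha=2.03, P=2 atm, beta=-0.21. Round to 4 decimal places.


SL = SL0 * (Tu/Tref)^alpha * (P/Pref)^beta
T ratio = 416/298 = 1.39597315
(T ratio)^alpha = 1.39597315^2.03 = 1.968341
(P/Pref)^beta = 2^(-0.21) = 0.864537
SL = 0.45 * 1.968341 * 0.864537 = 0.7658 m/s


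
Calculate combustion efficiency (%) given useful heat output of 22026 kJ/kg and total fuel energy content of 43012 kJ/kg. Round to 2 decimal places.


Efficiency = (Q_useful / Q_fuel) * 100
Efficiency = (22026 / 43012) * 100
Efficiency = 0.5121 * 100 = 51.21%


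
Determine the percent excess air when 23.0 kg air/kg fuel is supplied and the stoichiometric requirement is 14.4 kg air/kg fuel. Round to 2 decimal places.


Excess air = actual - stoichiometric = 23.0 - 14.4 = 8.60 kg/kg fuel
Excess air % = (excess / stoich) * 100 = (8.60 / 14.4) * 100 = 59.72%


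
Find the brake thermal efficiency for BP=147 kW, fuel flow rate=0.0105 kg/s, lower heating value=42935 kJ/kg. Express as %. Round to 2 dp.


eta_BTE = (BP / (mf * LHV)) * 100
Denominator = 0.0105 * 42935 = 450.8175 kW
eta_BTE = (147 / 450.8175) * 100 = 32.61%


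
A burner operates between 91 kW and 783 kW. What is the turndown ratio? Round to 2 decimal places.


TDR = Q_max / Q_min
TDR = 783 / 91 = 8.60


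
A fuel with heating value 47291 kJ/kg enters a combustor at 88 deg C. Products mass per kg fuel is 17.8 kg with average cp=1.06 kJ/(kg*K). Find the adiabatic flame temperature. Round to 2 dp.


T_ad = T_in + Hc / (m_p * cp)
Denominator = 17.8 * 1.06 = 18.8680
Temperature rise = 47291 / 18.8680 = 2506.41 K
T_ad = 88 + 2506.41 = 2594.41 deg C


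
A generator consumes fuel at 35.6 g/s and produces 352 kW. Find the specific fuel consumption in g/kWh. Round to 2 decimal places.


SFC = (mf / BP) * 3600
Rate = 35.6 / 352 = 0.101136 g/(s*kW)
SFC = 0.101136 * 3600 = 364.09 g/kWh


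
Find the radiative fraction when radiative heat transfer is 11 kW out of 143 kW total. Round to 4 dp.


f_rad = Q_rad / Q_total
f_rad = 11 / 143 = 0.0769


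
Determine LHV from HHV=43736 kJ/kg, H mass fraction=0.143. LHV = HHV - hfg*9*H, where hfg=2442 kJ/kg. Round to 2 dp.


LHV = HHV - hfg * 9 * H
Water correction = 2442 * 9 * 0.143 = 3142.854 kJ/kg
LHV = 43736 - 3142.854 = 40593.15 kJ/kg


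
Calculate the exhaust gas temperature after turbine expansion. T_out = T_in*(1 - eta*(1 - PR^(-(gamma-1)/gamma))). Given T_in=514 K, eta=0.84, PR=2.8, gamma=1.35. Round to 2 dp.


T_out = T_in * (1 - eta * (1 - PR^(-(gamma-1)/gamma)))
Exponent = -(1.35-1)/1.35 = -0.25925926
PR^exp = 2.8^(-0.25925926) = 0.76572026
Factor = 1 - 0.84*(1 - 0.76572026) = 0.80320502
T_out = 514 * 0.80320502 = 412.85 K


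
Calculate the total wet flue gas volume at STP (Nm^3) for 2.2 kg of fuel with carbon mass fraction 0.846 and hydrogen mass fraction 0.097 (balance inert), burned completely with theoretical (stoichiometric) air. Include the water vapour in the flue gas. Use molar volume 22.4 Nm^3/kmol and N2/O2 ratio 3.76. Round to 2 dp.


Per kg fuel: CO2 = (C/12 kmol)*22.4 = (0.846/12)*22.4 = 1.57920 Nm^3
Per kg fuel: H2O = (H/2 kmol)*22.4 = (0.097/2)*22.4 = 1.08640 Nm^3
O2 needed per kg fuel = C/12 + H/4 = 0.846/12 + 0.097/4 = 0.09475000 kmol
Per kg fuel: N2 = O2*3.76*22.4 = 0.09475000*3.76*22.4 = 7.98022 Nm^3
Total per kg = 1.57920 + 1.08640 + 7.98022 = 10.64582 Nm^3
Total = 10.64582 * 2.2 = 23.42 Nm^3


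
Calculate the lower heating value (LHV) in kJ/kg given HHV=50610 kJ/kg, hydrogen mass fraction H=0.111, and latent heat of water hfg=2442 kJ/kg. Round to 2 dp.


LHV = HHV - hfg * 9 * H
Water correction = 2442 * 9 * 0.111 = 2439.558 kJ/kg
LHV = 50610 - 2439.558 = 48170.44 kJ/kg


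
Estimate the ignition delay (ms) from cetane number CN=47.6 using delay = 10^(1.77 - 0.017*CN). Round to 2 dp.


delay = 10^(1.77 - 0.017*CN)
Exponent = 1.77 - 0.017*47.6 = 0.9608
delay = 10^0.9608 = 9.14 ms


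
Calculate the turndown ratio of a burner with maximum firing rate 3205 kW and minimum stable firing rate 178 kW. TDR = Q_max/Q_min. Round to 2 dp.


TDR = Q_max / Q_min
TDR = 3205 / 178 = 18.01


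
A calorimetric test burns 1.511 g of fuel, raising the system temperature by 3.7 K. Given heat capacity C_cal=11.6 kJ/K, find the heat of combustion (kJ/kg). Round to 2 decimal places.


Hc = C_cal * delta_T / m_fuel
Q_released = 11.6 * 3.7 = 42.9200 kJ
m_fuel = 1.511 g = 1.511/1000 kg = 0.001511 kg
Hc = 42.9200 / 0.001511 = 28405.03 kJ/kg


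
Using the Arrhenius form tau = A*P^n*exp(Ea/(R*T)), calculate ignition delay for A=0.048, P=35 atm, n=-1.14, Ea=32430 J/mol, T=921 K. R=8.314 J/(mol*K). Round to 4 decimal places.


tau = A * P^n * exp(Ea/(R*T))
P^n = 35^(-1.14) = 0.01736850
Ea/(R*T) = 32430/(8.314*921) = 4.235233
exp(Ea/(R*T)) = 69.077766
tau = 0.048 * 0.01736850 * 69.077766 = 0.0576 ms


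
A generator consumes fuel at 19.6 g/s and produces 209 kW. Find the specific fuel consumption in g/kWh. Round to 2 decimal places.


SFC = (mf / BP) * 3600
Rate = 19.6 / 209 = 0.093780 g/(s*kW)
SFC = 0.093780 * 3600 = 337.61 g/kWh


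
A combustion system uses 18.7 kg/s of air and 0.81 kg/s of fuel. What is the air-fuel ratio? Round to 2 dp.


AFR = m_air / m_fuel
AFR = 18.7 / 0.81 = 23.09


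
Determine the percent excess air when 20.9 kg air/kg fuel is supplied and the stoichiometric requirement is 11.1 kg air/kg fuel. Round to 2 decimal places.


Excess air = actual - stoichiometric = 20.9 - 11.1 = 9.80 kg/kg fuel
Excess air % = (excess / stoich) * 100 = (9.80 / 11.1) * 100 = 88.29%


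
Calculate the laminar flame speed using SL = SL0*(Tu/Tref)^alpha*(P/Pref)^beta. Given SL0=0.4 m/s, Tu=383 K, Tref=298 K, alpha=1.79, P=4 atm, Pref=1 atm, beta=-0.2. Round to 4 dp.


SL = SL0 * (Tu/Tref)^alpha * (P/Pref)^beta
T ratio = 383/298 = 1.28523490
(T ratio)^alpha = 1.28523490^1.79 = 1.567035
(P/Pref)^beta = 4^(-0.2) = 0.757858
SL = 0.4 * 1.567035 * 0.757858 = 0.4750 m/s


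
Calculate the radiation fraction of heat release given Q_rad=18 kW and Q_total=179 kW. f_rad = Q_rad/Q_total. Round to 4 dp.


f_rad = Q_rad / Q_total
f_rad = 18 / 179 = 0.1006


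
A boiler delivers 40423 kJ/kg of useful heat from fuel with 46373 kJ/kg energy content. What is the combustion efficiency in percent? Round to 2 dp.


Efficiency = (Q_useful / Q_fuel) * 100
Efficiency = (40423 / 46373) * 100
Efficiency = 0.8717 * 100 = 87.17%


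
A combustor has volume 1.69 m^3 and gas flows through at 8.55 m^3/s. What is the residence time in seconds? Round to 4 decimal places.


tau = V / Q_flow
tau = 1.69 / 8.55 = 0.1977 s


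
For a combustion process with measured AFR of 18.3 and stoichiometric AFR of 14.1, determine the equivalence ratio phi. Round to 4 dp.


phi = AFR_stoich / AFR_actual
phi = 14.1 / 18.3 = 0.7705


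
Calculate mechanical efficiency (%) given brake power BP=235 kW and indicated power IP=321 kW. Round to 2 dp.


eta_mech = (BP / IP) * 100
Ratio = 235 / 321 = 0.7321
eta_mech = 0.7321 * 100 = 73.21%


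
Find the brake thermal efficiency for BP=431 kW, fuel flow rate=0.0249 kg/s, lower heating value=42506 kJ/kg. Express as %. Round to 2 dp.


eta_BTE = (BP / (mf * LHV)) * 100
Denominator = 0.0249 * 42506 = 1058.3994 kW
eta_BTE = (431 / 1058.3994) * 100 = 40.72%


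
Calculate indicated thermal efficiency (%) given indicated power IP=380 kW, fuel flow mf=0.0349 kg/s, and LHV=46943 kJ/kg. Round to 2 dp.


eta_ith = (IP / (mf * LHV)) * 100
Denominator = 0.0349 * 46943 = 1638.3107 kW
eta_ith = (380 / 1638.3107) * 100 = 23.19%


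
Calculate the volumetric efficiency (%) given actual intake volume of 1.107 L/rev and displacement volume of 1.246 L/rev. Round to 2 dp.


eta_v = (V_actual / V_disp) * 100
Ratio = 1.107 / 1.246 = 0.8884
eta_v = 0.8884 * 100 = 88.84%


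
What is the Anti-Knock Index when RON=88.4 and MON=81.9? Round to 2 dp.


AKI = (RON + MON) / 2
AKI = (88.4 + 81.9) / 2
AKI = 170.3 / 2 = 85.15


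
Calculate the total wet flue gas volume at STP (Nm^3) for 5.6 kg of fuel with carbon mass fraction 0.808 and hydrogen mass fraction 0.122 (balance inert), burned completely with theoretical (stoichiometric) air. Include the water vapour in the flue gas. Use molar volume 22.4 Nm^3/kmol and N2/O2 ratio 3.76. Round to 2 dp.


Per kg fuel: CO2 = (C/12 kmol)*22.4 = (0.808/12)*22.4 = 1.50827 Nm^3
Per kg fuel: H2O = (H/2 kmol)*22.4 = (0.122/2)*22.4 = 1.36640 Nm^3
O2 needed per kg fuel = C/12 + H/4 = 0.808/12 + 0.122/4 = 0.09783333 kmol
Per kg fuel: N2 = O2*3.76*22.4 = 0.09783333*3.76*22.4 = 8.23991 Nm^3
Total per kg = 1.50827 + 1.36640 + 8.23991 = 11.11458 Nm^3
Total = 11.11458 * 5.6 = 62.24 Nm^3


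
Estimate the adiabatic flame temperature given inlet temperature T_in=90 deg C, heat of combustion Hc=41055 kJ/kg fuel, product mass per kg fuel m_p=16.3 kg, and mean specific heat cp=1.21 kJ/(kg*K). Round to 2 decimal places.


T_ad = T_in + Hc / (m_p * cp)
Denominator = 16.3 * 1.21 = 19.7230
Temperature rise = 41055 / 19.7230 = 2081.58 K
T_ad = 90 + 2081.58 = 2171.58 deg C


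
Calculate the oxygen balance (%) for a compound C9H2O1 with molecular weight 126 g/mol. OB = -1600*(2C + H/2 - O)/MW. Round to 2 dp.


OB = -1600 * (2C + H/2 - O) / MW
Inner = 2*9 + 2/2 - 1 = 18.00
OB = -1600 * 18.00 / 126 = -228.57%


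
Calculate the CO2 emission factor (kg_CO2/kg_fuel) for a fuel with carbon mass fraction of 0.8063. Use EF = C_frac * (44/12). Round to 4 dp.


EF = C_frac * (M_CO2 / M_C)
EF = 0.8063 * (44/12)
EF = 0.8063 * 3.666667 = 2.9564 kg_CO2/kg_fuel


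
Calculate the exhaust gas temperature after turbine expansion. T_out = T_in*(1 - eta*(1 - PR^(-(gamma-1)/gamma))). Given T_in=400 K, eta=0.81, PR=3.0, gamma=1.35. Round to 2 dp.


T_out = T_in * (1 - eta * (1 - PR^(-(gamma-1)/gamma)))
Exponent = -(1.35-1)/1.35 = -0.25925926
PR^exp = 3.0^(-0.25925926) = 0.75214556
Factor = 1 - 0.81*(1 - 0.75214556) = 0.79923790
T_out = 400 * 0.79923790 = 319.70 K


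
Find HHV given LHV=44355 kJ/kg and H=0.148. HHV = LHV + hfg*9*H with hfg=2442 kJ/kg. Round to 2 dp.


HHV = LHV + hfg * 9 * H
Water addition = 2442 * 9 * 0.148 = 3252.744 kJ/kg
HHV = 44355 + 3252.744 = 47607.74 kJ/kg


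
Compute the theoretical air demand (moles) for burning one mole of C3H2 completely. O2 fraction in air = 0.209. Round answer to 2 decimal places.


Balanced combustion: C3H2 + 3.5 O2 -> 3 CO2 + 1 H2O
O2 needed = C + H/4 = 3 + 2/4 = 3.50 moles
Air moles = O2 / 0.209 = 3.50 / 0.209 = 16.75 moles air


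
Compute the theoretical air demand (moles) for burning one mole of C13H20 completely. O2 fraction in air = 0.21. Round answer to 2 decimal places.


Balanced combustion: C13H20 + 18 O2 -> 13 CO2 + 10 H2O
O2 needed = C + H/4 = 13 + 20/4 = 18.00 moles
Air moles = O2 / 0.21 = 18.00 / 0.21 = 85.71 moles air


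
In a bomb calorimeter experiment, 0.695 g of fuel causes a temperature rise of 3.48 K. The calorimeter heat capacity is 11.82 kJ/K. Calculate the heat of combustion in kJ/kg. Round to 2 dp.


Hc = C_cal * delta_T / m_fuel
Q_released = 11.82 * 3.48 = 41.1336 kJ
m_fuel = 0.695 g = 0.695/1000 kg = 0.000695 kg
Hc = 41.1336 / 0.000695 = 59185.04 kJ/kg
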